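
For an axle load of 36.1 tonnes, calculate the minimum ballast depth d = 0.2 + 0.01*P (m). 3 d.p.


d = 0.2 + 0.01 * 36.1
d = 0.2 + 0.361
d = 0.561 m

0.561


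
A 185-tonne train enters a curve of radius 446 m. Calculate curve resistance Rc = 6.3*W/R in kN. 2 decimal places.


Rc = 6.3 * W / R
Rc = 6.3 * 185 / 446
Rc = 1165.5 / 446
Rc = 2.61 kN

2.61


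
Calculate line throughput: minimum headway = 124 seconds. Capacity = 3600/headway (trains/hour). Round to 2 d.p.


Capacity = 3600 / headway
Capacity = 3600 / 124
Capacity = 29.03 trains/hour

29.03


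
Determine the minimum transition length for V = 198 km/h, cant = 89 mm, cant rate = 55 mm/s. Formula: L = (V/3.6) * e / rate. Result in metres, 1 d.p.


Convert speed: V = 198 / 3.6 = 55.0 m/s
L = 55.0 * 89 / 55
L = 4895.0 / 55
L = 89.0 m

89.0


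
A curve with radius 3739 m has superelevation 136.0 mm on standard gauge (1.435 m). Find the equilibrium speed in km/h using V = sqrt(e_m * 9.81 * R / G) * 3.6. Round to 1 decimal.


Convert cant: e = 136.0 mm = 0.1360 m
V_ms = sqrt(0.1360 * 9.81 * 3739 / 1.435)
V_ms = sqrt(3476.253826) = 58.9598 m/s
V = 58.9598 * 3.6 = 212.3 km/h

212.3


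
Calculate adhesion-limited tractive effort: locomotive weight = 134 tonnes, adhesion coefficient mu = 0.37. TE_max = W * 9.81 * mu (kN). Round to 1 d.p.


TE_max = W * g * mu
TE_max = 134 * 9.81 * 0.37
TE_max = 1314.54 * 0.37
TE_max = 486.4 kN

486.4


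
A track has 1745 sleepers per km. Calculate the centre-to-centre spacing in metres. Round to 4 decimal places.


Spacing = 1000 m / number of sleepers
Spacing = 1000 / 1745
Spacing = 0.5731 m

0.5731


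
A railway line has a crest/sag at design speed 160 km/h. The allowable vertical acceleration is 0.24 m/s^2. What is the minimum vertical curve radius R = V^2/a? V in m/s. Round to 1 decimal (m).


Convert speed: V = 160 / 3.6 = 44.4444 m/s
V^2 = 1975.3086 m^2/s^2
R_v = 1975.3086 / 0.24
R_v = 8230.5 m

8230.5


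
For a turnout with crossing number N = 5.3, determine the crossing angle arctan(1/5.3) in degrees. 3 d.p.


1/N = 1/5.3 = 0.188679
angle = arctan(0.188679) = 0.186487 rad
angle = 0.186487 * 180/pi = 10.685 degrees

10.685


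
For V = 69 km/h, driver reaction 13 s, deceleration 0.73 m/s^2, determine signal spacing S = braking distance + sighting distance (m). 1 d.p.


V = 69 / 3.6 = 19.1667 m/s
Braking distance = 19.1667^2 / (2*0.73) = 251.6172 m
Sighting distance = 19.1667 * 13 = 249.1667 m
S = 251.6172 + 249.1667 = 500.8 m

500.8


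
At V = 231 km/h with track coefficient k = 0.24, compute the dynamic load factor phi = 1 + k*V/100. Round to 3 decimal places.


phi = 1 + k * V / 100
phi = 1 + 0.24 * 231 / 100
phi = 1 + 0.5544
phi = 1.554

1.554


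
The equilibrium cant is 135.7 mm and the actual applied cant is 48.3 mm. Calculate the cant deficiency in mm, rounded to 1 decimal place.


Cant deficiency = equilibrium cant - actual cant
CD = 135.7 - 48.3
CD = 87.4 mm

87.4


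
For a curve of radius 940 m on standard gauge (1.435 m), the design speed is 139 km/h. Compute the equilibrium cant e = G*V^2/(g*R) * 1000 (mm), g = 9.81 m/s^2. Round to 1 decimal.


Convert speed: V = 139 / 3.6 = 38.6111 m/s
Apply formula: e = 1.435 * 38.6111^2 / (9.81 * 940)
e = 1.435 * 1490.8179 / 9221.4
e = 0.231996 m = 232.0 mm

232.0


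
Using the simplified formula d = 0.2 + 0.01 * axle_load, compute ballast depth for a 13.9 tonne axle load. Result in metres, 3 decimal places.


d = 0.2 + 0.01 * 13.9
d = 0.2 + 0.139
d = 0.339 m

0.339


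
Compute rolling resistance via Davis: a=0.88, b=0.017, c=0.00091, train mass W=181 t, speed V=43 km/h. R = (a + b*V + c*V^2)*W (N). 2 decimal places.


b*V = 0.017 * 43 = 0.731
c*V^2 = 0.00091 * 1849 = 1.68259
R_per_t = 0.88 + 0.731 + 1.68259 = 3.29359 N/t
R_total = 3.29359 * 181 = 596.14 N

596.14


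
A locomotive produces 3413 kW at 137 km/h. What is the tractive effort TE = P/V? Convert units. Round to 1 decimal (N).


Convert: P = 3413 kW = 3413000 W
V = 137 / 3.6 = 38.0556 m/s
TE = 3413000 / 38.0556
TE = 89684.7 N

89684.7


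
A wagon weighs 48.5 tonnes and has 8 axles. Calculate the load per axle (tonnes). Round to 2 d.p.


Load per axle = total weight / number of axles
Load = 48.5 / 8
Load = 6.06 tonnes

6.06


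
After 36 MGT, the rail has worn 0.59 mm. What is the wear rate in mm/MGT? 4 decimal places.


Wear rate = total wear / cumulative tonnage
Rate = 0.59 / 36
Rate = 0.0164 mm/MGT

0.0164


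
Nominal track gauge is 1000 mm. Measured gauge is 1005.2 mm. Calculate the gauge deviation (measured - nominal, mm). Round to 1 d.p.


Deviation = measured - nominal
Deviation = 1005.2 - 1000
Deviation = 5.2 mm

5.2


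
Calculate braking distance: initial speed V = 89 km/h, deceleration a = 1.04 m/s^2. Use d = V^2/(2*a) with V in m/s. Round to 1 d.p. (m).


Convert speed: V = 89 / 3.6 = 24.7222 m/s
V^2 = 611.1883
d = 611.1883 / (2 * 1.04)
d = 611.1883 / 2.08
d = 293.8 m

293.8


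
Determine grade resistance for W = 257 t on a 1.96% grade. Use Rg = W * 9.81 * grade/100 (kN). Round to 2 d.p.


Rg = W * 9.81 * grade / 100
Rg = 257 * 9.81 * 1.96 / 100
Rg = 2521.17 * 0.0196
Rg = 49.41 kN

49.41


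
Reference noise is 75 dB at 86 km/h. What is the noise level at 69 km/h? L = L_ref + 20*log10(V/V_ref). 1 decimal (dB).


V/V_ref = 69 / 86 = 0.802326
log10(0.802326) = -0.095649
20 * -0.095649 = -1.913
L = 75 + -1.913 = 73.1 dB

73.1


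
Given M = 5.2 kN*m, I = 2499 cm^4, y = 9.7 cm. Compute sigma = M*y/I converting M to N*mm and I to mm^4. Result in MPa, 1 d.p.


Convert units:
M = 5.2 kN*m = 5200000 N*mm
y = 9.7 cm = 97 mm
I = 2499 cm^4 = 24990000 mm^4
sigma = 5200000 * 97 / 24990000
sigma = 20.2 MPa

20.2


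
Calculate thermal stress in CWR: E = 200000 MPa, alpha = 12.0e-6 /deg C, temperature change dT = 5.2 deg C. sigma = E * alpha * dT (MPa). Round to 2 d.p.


sigma = E * alpha * dT
sigma = 200000 * 12.0e-6 * 5.2
sigma = 2.4 * 5.2
sigma = 12.48 MPa

12.48


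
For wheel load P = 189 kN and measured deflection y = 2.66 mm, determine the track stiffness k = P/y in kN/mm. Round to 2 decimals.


Track stiffness k = P / y
k = 189 / 2.66
k = 71.05 kN/mm

71.05


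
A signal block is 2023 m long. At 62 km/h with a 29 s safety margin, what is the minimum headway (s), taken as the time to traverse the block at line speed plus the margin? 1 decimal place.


V = 62 / 3.6 = 17.2222 m/s
Block traversal time = 2023 / 17.2222 = 117.4645 s
Headway = 117.4645 + 29
Headway = 146.5 s

146.5


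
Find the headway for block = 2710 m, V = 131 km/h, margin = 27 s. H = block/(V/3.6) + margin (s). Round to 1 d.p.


V = 131 / 3.6 = 36.3889 m/s
Block traversal time = 2710 / 36.3889 = 74.4733 s
Headway = 74.4733 + 27
Headway = 101.5 s

101.5


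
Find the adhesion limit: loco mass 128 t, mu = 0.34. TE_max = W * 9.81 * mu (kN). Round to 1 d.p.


TE_max = W * g * mu
TE_max = 128 * 9.81 * 0.34
TE_max = 1255.68 * 0.34
TE_max = 426.9 kN

426.9


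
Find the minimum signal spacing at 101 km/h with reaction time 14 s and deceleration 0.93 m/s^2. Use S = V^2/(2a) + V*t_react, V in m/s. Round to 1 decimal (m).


V = 101 / 3.6 = 28.0556 m/s
Braking distance = 28.0556^2 / (2*0.93) = 423.1797 m
Sighting distance = 28.0556 * 14 = 392.7778 m
S = 423.1797 + 392.7778 = 816.0 m

816.0


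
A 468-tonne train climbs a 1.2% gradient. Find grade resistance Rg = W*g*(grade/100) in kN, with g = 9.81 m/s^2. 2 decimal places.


Rg = W * 9.81 * grade / 100
Rg = 468 * 9.81 * 1.2 / 100
Rg = 4591.08 * 0.012
Rg = 55.09 kN

55.09


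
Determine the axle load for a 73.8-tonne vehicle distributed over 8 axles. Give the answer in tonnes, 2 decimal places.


Load per axle = total weight / number of axles
Load = 73.8 / 8
Load = 9.23 tonnes

9.23


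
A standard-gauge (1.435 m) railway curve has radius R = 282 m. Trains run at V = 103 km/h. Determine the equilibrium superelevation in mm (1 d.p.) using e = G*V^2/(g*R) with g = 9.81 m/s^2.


Convert speed: V = 103 / 3.6 = 28.6111 m/s
Apply formula: e = 1.435 * 28.6111^2 / (9.81 * 282)
e = 1.435 * 818.5957 / 2766.42
e = 0.424623 m = 424.6 mm

424.6


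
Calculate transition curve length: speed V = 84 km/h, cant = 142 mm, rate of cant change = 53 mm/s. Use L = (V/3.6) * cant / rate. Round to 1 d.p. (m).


Convert speed: V = 84 / 3.6 = 23.3333 m/s
L = 23.3333 * 142 / 53
L = 3313.3333 / 53
L = 62.5 m

62.5


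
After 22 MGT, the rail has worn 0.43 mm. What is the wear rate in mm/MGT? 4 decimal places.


Wear rate = total wear / cumulative tonnage
Rate = 0.43 / 22
Rate = 0.0195 mm/MGT

0.0195


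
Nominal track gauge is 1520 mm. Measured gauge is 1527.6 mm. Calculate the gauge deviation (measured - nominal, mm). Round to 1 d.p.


Deviation = measured - nominal
Deviation = 1527.6 - 1520
Deviation = 7.6 mm

7.6


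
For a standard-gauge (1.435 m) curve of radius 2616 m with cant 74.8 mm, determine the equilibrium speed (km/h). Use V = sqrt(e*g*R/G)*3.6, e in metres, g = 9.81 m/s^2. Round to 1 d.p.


Convert cant: e = 74.8 mm = 0.0748 m
V_ms = sqrt(0.0748 * 9.81 * 2616 / 1.435)
V_ms = sqrt(1337.692967) = 36.5745 m/s
V = 36.5745 * 3.6 = 131.7 km/h

131.7


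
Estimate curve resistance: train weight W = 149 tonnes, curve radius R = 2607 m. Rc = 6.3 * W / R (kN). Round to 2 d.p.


Rc = 6.3 * W / R
Rc = 6.3 * 149 / 2607
Rc = 938.7 / 2607
Rc = 0.36 kN

0.36


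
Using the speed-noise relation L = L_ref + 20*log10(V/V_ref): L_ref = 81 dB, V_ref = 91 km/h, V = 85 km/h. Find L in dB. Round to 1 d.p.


V/V_ref = 85 / 91 = 0.934066
log10(0.934066) = -0.029622
20 * -0.029622 = -0.5924
L = 81 + -0.5924 = 80.4 dB

80.4


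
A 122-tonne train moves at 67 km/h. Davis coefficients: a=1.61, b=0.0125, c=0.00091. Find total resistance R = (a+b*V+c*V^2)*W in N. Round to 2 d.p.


b*V = 0.0125 * 67 = 0.8375
c*V^2 = 0.00091 * 4489 = 4.08499
R_per_t = 1.61 + 0.8375 + 4.08499 = 6.53249 N/t
R_total = 6.53249 * 122 = 796.96 N

796.96


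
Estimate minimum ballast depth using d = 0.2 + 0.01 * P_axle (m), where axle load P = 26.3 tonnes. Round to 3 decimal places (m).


d = 0.2 + 0.01 * 26.3
d = 0.2 + 0.263
d = 0.463 m

0.463


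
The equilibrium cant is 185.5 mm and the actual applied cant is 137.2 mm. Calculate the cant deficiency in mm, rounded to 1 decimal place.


Cant deficiency = equilibrium cant - actual cant
CD = 185.5 - 137.2
CD = 48.3 mm

48.3


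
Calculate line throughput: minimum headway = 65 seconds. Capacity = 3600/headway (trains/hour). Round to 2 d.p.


Capacity = 3600 / headway
Capacity = 3600 / 65
Capacity = 55.38 trains/hour

55.38


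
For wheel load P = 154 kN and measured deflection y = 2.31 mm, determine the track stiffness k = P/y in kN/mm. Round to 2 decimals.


Track stiffness k = P / y
k = 154 / 2.31
k = 66.67 kN/mm

66.67


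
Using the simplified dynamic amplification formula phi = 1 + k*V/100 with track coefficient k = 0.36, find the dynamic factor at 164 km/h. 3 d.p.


phi = 1 + k * V / 100
phi = 1 + 0.36 * 164 / 100
phi = 1 + 0.5904
phi = 1.590

1.590


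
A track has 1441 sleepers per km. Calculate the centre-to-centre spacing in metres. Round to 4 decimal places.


Spacing = 1000 m / number of sleepers
Spacing = 1000 / 1441
Spacing = 0.6940 m

0.6940


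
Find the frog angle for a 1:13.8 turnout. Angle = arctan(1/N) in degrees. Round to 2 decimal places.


1/N = 1/13.8 = 0.072464
angle = arctan(0.072464) = 0.072337 rad
angle = 0.072337 * 180/pi = 4.14 degrees

4.14


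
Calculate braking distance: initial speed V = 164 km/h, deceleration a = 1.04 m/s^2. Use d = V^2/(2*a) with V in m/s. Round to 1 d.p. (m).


Convert speed: V = 164 / 3.6 = 45.5556 m/s
V^2 = 2075.3086
d = 2075.3086 / (2 * 1.04)
d = 2075.3086 / 2.08
d = 997.7 m

997.7


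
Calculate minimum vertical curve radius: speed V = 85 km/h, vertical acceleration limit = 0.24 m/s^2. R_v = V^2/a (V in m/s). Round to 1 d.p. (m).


Convert speed: V = 85 / 3.6 = 23.6111 m/s
V^2 = 557.4846 m^2/s^2
R_v = 557.4846 / 0.24
R_v = 2322.9 m

2322.9


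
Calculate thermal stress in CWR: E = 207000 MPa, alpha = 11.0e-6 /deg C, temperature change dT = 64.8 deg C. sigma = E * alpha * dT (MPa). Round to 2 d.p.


sigma = E * alpha * dT
sigma = 207000 * 11.0e-6 * 64.8
sigma = 2.277 * 64.8
sigma = 147.55 MPa

147.55


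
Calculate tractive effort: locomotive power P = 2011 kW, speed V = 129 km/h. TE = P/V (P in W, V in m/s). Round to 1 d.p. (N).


Convert: P = 2011 kW = 2011000 W
V = 129 / 3.6 = 35.8333 m/s
TE = 2011000 / 35.8333
TE = 56120.9 N

56120.9


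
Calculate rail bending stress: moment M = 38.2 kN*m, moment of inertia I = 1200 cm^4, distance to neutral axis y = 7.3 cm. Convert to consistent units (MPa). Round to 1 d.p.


Convert units:
M = 38.2 kN*m = 38200000 N*mm
y = 7.3 cm = 73 mm
I = 1200 cm^4 = 12000000 mm^4
sigma = 38200000 * 73 / 12000000
sigma = 232.4 MPa

232.4


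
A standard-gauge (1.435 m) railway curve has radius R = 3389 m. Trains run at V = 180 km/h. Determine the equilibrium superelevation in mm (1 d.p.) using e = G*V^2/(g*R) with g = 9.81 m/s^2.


Convert speed: V = 180 / 3.6 = 50.0 m/s
Apply formula: e = 1.435 * 50.0^2 / (9.81 * 3389)
e = 1.435 * 2500.0 / 33246.09
e = 0.107907 m = 107.9 mm

107.9


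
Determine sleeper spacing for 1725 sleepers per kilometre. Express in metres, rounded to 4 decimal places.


Spacing = 1000 m / number of sleepers
Spacing = 1000 / 1725
Spacing = 0.5797 m

0.5797


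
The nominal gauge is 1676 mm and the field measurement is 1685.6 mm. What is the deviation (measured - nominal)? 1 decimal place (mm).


Deviation = measured - nominal
Deviation = 1685.6 - 1676
Deviation = 9.6 mm

9.6


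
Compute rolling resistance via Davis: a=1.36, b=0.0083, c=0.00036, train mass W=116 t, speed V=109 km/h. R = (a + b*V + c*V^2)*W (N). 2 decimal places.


b*V = 0.0083 * 109 = 0.9047
c*V^2 = 0.00036 * 11881 = 4.27716
R_per_t = 1.36 + 0.9047 + 4.27716 = 6.54186 N/t
R_total = 6.54186 * 116 = 758.86 N

758.86


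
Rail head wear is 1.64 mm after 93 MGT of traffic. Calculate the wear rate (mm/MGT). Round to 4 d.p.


Wear rate = total wear / cumulative tonnage
Rate = 1.64 / 93
Rate = 0.0176 mm/MGT

0.0176


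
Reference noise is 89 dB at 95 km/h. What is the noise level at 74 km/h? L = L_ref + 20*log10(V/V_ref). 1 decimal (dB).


V/V_ref = 74 / 95 = 0.778947
log10(0.778947) = -0.108492
20 * -0.108492 = -2.1698
L = 89 + -2.1698 = 86.8 dB

86.8


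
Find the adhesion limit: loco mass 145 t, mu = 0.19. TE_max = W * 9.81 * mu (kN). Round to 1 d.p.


TE_max = W * g * mu
TE_max = 145 * 9.81 * 0.19
TE_max = 1422.45 * 0.19
TE_max = 270.3 kN

270.3


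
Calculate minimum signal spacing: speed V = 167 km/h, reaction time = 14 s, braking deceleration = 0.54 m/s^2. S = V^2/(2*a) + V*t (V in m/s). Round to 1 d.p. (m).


V = 167 / 3.6 = 46.3889 m/s
Braking distance = 46.3889^2 / (2*0.54) = 1992.5269 m
Sighting distance = 46.3889 * 14 = 649.4444 m
S = 1992.5269 + 649.4444 = 2642.0 m

2642.0


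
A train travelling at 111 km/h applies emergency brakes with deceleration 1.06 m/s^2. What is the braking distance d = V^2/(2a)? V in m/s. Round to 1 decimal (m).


Convert speed: V = 111 / 3.6 = 30.8333 m/s
V^2 = 950.6944
d = 950.6944 / (2 * 1.06)
d = 950.6944 / 2.12
d = 448.4 m

448.4


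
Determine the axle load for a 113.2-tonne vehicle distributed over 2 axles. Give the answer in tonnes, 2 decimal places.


Load per axle = total weight / number of axles
Load = 113.2 / 2
Load = 56.60 tonnes

56.60


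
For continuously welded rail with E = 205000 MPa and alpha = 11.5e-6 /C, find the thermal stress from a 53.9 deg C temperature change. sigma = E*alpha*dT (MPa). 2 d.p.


sigma = E * alpha * dT
sigma = 205000 * 11.5e-6 * 53.9
sigma = 2.3575 * 53.9
sigma = 127.07 MPa

127.07


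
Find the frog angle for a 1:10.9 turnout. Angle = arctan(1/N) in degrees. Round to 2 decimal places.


1/N = 1/10.9 = 0.091743
angle = arctan(0.091743) = 0.091487 rad
angle = 0.091487 * 180/pi = 5.24 degrees

5.24


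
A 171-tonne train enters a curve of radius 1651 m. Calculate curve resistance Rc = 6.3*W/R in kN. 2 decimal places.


Rc = 6.3 * W / R
Rc = 6.3 * 171 / 1651
Rc = 1077.3 / 1651
Rc = 0.65 kN

0.65


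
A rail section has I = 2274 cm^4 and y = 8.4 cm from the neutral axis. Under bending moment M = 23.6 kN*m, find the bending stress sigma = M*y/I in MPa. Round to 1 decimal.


Convert units:
M = 23.6 kN*m = 23600000 N*mm
y = 8.4 cm = 84 mm
I = 2274 cm^4 = 22740000 mm^4
sigma = 23600000 * 84 / 22740000
sigma = 87.2 MPa

87.2


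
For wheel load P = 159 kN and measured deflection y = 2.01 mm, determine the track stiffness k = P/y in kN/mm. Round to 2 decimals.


Track stiffness k = P / y
k = 159 / 2.01
k = 79.10 kN/mm

79.10


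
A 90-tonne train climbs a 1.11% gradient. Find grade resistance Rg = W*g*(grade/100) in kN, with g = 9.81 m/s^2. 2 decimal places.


Rg = W * 9.81 * grade / 100
Rg = 90 * 9.81 * 1.11 / 100
Rg = 882.9 * 0.0111
Rg = 9.80 kN

9.80


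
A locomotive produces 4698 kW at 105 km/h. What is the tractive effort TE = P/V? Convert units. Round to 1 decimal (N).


Convert: P = 4698 kW = 4698000 W
V = 105 / 3.6 = 29.1667 m/s
TE = 4698000 / 29.1667
TE = 161074.3 N

161074.3


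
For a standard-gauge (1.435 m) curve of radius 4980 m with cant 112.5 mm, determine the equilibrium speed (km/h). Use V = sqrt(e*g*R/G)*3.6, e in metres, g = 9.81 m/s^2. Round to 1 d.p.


Convert cant: e = 112.5 mm = 0.1125 m
V_ms = sqrt(0.1125 * 9.81 * 4980 / 1.435)
V_ms = sqrt(3830.001742) = 61.887 m/s
V = 61.887 * 3.6 = 222.8 km/h

222.8


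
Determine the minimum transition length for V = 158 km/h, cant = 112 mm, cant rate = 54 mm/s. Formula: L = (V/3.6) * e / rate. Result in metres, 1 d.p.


Convert speed: V = 158 / 3.6 = 43.8889 m/s
L = 43.8889 * 112 / 54
L = 4915.5556 / 54
L = 91.0 m

91.0


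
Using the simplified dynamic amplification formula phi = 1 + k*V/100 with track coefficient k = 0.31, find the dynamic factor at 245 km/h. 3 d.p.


phi = 1 + k * V / 100
phi = 1 + 0.31 * 245 / 100
phi = 1 + 0.7595
phi = 1.760

1.760


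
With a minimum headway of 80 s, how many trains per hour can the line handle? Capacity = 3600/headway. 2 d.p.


Capacity = 3600 / headway
Capacity = 3600 / 80
Capacity = 45.00 trains/hour

45.00


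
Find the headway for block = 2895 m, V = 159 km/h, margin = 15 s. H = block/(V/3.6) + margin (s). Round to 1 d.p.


V = 159 / 3.6 = 44.1667 m/s
Block traversal time = 2895 / 44.1667 = 65.5472 s
Headway = 65.5472 + 15
Headway = 80.5 s

80.5


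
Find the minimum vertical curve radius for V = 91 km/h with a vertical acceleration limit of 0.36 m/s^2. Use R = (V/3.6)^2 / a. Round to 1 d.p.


Convert speed: V = 91 / 3.6 = 25.2778 m/s
V^2 = 638.966 m^2/s^2
R_v = 638.966 / 0.36
R_v = 1774.9 m

1774.9


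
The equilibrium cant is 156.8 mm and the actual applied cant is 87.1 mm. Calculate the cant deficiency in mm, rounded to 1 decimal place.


Cant deficiency = equilibrium cant - actual cant
CD = 156.8 - 87.1
CD = 69.7 mm

69.7


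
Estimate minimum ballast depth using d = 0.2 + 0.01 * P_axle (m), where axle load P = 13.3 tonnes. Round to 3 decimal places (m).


d = 0.2 + 0.01 * 13.3
d = 0.2 + 0.133
d = 0.333 m

0.333


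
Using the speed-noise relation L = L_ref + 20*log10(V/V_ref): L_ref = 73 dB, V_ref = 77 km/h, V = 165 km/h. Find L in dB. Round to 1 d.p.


V/V_ref = 165 / 77 = 2.142857
log10(2.142857) = 0.330993
20 * 0.330993 = 6.6199
L = 73 + 6.6199 = 79.6 dB

79.6


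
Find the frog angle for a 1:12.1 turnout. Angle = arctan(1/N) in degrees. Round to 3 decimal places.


1/N = 1/12.1 = 0.082645
angle = arctan(0.082645) = 0.082457 rad
angle = 0.082457 * 180/pi = 4.724 degrees

4.724


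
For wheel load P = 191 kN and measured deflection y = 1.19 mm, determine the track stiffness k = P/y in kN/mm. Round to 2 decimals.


Track stiffness k = P / y
k = 191 / 1.19
k = 160.50 kN/mm

160.50


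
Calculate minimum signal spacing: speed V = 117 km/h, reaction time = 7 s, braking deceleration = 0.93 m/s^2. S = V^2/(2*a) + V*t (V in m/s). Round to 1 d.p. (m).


V = 117 / 3.6 = 32.5 m/s
Braking distance = 32.5^2 / (2*0.93) = 567.8763 m
Sighting distance = 32.5 * 7 = 227.5 m
S = 567.8763 + 227.5 = 795.4 m

795.4


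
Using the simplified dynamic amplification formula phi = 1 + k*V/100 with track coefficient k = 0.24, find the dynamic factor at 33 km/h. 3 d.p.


phi = 1 + k * V / 100
phi = 1 + 0.24 * 33 / 100
phi = 1 + 0.0792
phi = 1.079

1.079


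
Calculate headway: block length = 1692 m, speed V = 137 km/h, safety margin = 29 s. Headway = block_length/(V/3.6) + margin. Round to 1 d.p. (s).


V = 137 / 3.6 = 38.0556 m/s
Block traversal time = 1692 / 38.0556 = 44.4613 s
Headway = 44.4613 + 29
Headway = 73.5 s

73.5


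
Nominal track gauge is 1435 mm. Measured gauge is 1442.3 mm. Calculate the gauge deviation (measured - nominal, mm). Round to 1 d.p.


Deviation = measured - nominal
Deviation = 1442.3 - 1435
Deviation = 7.3 mm

7.3


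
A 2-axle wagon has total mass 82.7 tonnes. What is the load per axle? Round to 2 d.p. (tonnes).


Load per axle = total weight / number of axles
Load = 82.7 / 2
Load = 41.35 tonnes

41.35


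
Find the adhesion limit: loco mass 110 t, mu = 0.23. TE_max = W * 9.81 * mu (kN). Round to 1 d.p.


TE_max = W * g * mu
TE_max = 110 * 9.81 * 0.23
TE_max = 1079.1 * 0.23
TE_max = 248.2 kN

248.2


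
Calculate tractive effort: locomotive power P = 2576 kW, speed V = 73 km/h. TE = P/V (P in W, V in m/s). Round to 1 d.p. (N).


Convert: P = 2576 kW = 2576000 W
V = 73 / 3.6 = 20.2778 m/s
TE = 2576000 / 20.2778
TE = 127035.6 N

127035.6


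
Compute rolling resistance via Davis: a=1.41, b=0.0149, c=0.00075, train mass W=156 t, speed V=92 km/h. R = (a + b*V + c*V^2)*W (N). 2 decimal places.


b*V = 0.0149 * 92 = 1.3708
c*V^2 = 0.00075 * 8464 = 6.348
R_per_t = 1.41 + 1.3708 + 6.348 = 9.1288 N/t
R_total = 9.1288 * 156 = 1424.09 N

1424.09


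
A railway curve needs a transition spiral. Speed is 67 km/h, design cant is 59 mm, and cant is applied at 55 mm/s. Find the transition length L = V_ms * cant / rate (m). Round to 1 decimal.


Convert speed: V = 67 / 3.6 = 18.6111 m/s
L = 18.6111 * 59 / 55
L = 1098.0556 / 55
L = 20.0 m

20.0


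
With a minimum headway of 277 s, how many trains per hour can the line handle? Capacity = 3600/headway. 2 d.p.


Capacity = 3600 / headway
Capacity = 3600 / 277
Capacity = 13.00 trains/hour

13.00


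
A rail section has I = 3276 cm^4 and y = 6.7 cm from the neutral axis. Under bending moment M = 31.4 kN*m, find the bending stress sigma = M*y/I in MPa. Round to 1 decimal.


Convert units:
M = 31.4 kN*m = 31400000 N*mm
y = 6.7 cm = 67 mm
I = 3276 cm^4 = 32760000 mm^4
sigma = 31400000 * 67 / 32760000
sigma = 64.2 MPa

64.2


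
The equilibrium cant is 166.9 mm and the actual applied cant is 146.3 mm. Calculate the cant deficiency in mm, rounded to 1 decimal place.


Cant deficiency = equilibrium cant - actual cant
CD = 166.9 - 146.3
CD = 20.6 mm

20.6


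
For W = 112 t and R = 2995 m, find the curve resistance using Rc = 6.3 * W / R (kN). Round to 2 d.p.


Rc = 6.3 * W / R
Rc = 6.3 * 112 / 2995
Rc = 705.6 / 2995
Rc = 0.24 kN

0.24


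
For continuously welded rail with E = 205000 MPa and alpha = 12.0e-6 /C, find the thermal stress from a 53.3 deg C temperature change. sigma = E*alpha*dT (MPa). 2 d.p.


sigma = E * alpha * dT
sigma = 205000 * 12.0e-6 * 53.3
sigma = 2.46 * 53.3
sigma = 131.12 MPa

131.12


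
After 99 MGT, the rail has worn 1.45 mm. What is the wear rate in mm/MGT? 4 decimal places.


Wear rate = total wear / cumulative tonnage
Rate = 1.45 / 99
Rate = 0.0146 mm/MGT

0.0146


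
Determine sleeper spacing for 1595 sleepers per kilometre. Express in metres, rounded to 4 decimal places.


Spacing = 1000 m / number of sleepers
Spacing = 1000 / 1595
Spacing = 0.6270 m

0.6270


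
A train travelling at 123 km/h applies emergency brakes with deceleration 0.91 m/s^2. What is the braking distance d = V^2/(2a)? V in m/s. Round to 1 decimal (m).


Convert speed: V = 123 / 3.6 = 34.1667 m/s
V^2 = 1167.3611
d = 1167.3611 / (2 * 0.91)
d = 1167.3611 / 1.82
d = 641.4 m

641.4


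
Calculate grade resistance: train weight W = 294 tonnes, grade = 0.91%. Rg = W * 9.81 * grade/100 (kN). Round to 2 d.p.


Rg = W * 9.81 * grade / 100
Rg = 294 * 9.81 * 0.91 / 100
Rg = 2884.14 * 0.0091
Rg = 26.25 kN

26.25


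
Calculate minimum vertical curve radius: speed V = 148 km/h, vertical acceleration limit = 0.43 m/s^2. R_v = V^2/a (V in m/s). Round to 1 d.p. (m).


Convert speed: V = 148 / 3.6 = 41.1111 m/s
V^2 = 1690.1235 m^2/s^2
R_v = 1690.1235 / 0.43
R_v = 3930.5 m

3930.5


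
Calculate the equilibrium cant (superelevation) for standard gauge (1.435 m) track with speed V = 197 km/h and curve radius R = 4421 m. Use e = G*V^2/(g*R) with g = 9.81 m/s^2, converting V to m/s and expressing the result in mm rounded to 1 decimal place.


Convert speed: V = 197 / 3.6 = 54.7222 m/s
Apply formula: e = 1.435 * 54.7222^2 / (9.81 * 4421)
e = 1.435 * 2994.5216 / 43370.01
e = 0.099081 m = 99.1 mm

99.1


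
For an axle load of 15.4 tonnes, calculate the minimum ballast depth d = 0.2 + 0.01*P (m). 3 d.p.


d = 0.2 + 0.01 * 15.4
d = 0.2 + 0.154
d = 0.354 m

0.354


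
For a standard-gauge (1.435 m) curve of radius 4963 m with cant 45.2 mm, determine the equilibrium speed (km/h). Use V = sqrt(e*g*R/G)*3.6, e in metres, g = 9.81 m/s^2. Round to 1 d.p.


Convert cant: e = 45.2 mm = 0.0452 m
V_ms = sqrt(0.0452 * 9.81 * 4963 / 1.435)
V_ms = sqrt(1533.556624) = 39.1607 m/s
V = 39.1607 * 3.6 = 141.0 km/h

141.0


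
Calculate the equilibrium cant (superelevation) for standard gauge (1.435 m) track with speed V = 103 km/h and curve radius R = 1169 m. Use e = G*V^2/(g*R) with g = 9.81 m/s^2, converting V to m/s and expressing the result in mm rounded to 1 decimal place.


Convert speed: V = 103 / 3.6 = 28.6111 m/s
Apply formula: e = 1.435 * 28.6111^2 / (9.81 * 1169)
e = 1.435 * 818.5957 / 11467.89
e = 0.102433 m = 102.4 mm

102.4


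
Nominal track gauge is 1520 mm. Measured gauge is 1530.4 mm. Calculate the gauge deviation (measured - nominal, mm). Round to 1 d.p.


Deviation = measured - nominal
Deviation = 1530.4 - 1520
Deviation = 10.4 mm

10.4


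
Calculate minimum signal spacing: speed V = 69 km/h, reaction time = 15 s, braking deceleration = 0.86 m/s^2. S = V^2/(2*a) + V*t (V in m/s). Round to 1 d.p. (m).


V = 69 / 3.6 = 19.1667 m/s
Braking distance = 19.1667^2 / (2*0.86) = 213.582 m
Sighting distance = 19.1667 * 15 = 287.5 m
S = 213.582 + 287.5 = 501.1 m

501.1


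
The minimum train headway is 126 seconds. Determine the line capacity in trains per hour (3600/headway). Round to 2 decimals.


Capacity = 3600 / headway
Capacity = 3600 / 126
Capacity = 28.57 trains/hour

28.57


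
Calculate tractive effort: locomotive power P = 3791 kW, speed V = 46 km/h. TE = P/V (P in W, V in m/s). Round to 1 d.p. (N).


Convert: P = 3791 kW = 3791000 W
V = 46 / 3.6 = 12.7778 m/s
TE = 3791000 / 12.7778
TE = 296687.0 N

296687.0


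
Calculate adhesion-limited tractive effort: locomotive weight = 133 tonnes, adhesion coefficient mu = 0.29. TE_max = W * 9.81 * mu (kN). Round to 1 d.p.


TE_max = W * g * mu
TE_max = 133 * 9.81 * 0.29
TE_max = 1304.73 * 0.29
TE_max = 378.4 kN

378.4


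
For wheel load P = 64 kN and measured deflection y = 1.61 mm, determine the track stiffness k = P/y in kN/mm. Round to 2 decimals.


Track stiffness k = P / y
k = 64 / 1.61
k = 39.75 kN/mm

39.75


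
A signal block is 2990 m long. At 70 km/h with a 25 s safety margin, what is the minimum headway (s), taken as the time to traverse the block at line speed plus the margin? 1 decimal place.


V = 70 / 3.6 = 19.4444 m/s
Block traversal time = 2990 / 19.4444 = 153.7714 s
Headway = 153.7714 + 25
Headway = 178.8 s

178.8


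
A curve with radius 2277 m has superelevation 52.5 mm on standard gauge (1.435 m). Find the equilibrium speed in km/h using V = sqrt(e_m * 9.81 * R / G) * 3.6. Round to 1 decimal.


Convert cant: e = 52.5 mm = 0.0525 m
V_ms = sqrt(0.0525 * 9.81 * 2277 / 1.435)
V_ms = sqrt(817.220854) = 28.5871 m/s
V = 28.5871 * 3.6 = 102.9 km/h

102.9


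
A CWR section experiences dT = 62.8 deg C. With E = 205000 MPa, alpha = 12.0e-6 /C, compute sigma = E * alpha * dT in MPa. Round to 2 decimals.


sigma = E * alpha * dT
sigma = 205000 * 12.0e-6 * 62.8
sigma = 2.46 * 62.8
sigma = 154.49 MPa

154.49


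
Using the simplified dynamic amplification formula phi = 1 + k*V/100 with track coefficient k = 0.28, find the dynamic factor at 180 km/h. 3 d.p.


phi = 1 + k * V / 100
phi = 1 + 0.28 * 180 / 100
phi = 1 + 0.504
phi = 1.504

1.504


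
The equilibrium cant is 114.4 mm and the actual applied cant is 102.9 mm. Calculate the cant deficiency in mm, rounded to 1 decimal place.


Cant deficiency = equilibrium cant - actual cant
CD = 114.4 - 102.9
CD = 11.5 mm

11.5


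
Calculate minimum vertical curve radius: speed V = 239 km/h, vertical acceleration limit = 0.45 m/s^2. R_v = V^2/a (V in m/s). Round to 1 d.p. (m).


Convert speed: V = 239 / 3.6 = 66.3889 m/s
V^2 = 4407.4846 m^2/s^2
R_v = 4407.4846 / 0.45
R_v = 9794.4 m

9794.4


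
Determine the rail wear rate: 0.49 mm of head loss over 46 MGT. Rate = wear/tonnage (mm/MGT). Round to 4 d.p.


Wear rate = total wear / cumulative tonnage
Rate = 0.49 / 46
Rate = 0.0107 mm/MGT

0.0107


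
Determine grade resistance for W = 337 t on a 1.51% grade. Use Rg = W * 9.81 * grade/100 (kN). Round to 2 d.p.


Rg = W * 9.81 * grade / 100
Rg = 337 * 9.81 * 1.51 / 100
Rg = 3305.97 * 0.0151
Rg = 49.92 kN

49.92


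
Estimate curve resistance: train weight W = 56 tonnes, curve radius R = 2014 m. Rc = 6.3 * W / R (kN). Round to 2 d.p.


Rc = 6.3 * W / R
Rc = 6.3 * 56 / 2014
Rc = 352.8 / 2014
Rc = 0.18 kN

0.18


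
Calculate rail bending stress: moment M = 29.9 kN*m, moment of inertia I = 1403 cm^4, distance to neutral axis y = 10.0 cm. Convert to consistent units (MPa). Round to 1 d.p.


Convert units:
M = 29.9 kN*m = 29900000 N*mm
y = 10.0 cm = 100 mm
I = 1403 cm^4 = 14030000 mm^4
sigma = 29900000 * 100 / 14030000
sigma = 213.1 MPa

213.1


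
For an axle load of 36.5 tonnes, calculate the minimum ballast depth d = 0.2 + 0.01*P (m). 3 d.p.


d = 0.2 + 0.01 * 36.5
d = 0.2 + 0.365
d = 0.565 m

0.565


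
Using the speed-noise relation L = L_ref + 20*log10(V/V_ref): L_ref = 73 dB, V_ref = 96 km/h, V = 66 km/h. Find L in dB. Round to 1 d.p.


V/V_ref = 66 / 96 = 0.6875
log10(0.6875) = -0.162727
20 * -0.162727 = -3.2545
L = 73 + -3.2545 = 69.7 dB

69.7


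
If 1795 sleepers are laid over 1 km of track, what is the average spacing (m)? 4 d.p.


Spacing = 1000 m / number of sleepers
Spacing = 1000 / 1795
Spacing = 0.5571 m

0.5571


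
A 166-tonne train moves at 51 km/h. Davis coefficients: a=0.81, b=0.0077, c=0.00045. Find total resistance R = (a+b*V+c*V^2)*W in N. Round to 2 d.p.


b*V = 0.0077 * 51 = 0.3927
c*V^2 = 0.00045 * 2601 = 1.17045
R_per_t = 0.81 + 0.3927 + 1.17045 = 2.37315 N/t
R_total = 2.37315 * 166 = 393.94 N

393.94


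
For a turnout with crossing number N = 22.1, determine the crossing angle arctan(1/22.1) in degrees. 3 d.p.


1/N = 1/22.1 = 0.045249
angle = arctan(0.045249) = 0.045218 rad
angle = 0.045218 * 180/pi = 2.591 degrees

2.591


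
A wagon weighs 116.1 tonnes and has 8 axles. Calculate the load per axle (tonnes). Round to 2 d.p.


Load per axle = total weight / number of axles
Load = 116.1 / 8
Load = 14.51 tonnes

14.51


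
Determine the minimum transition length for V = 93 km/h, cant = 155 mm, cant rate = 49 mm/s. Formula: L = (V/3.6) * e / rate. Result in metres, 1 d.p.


Convert speed: V = 93 / 3.6 = 25.8333 m/s
L = 25.8333 * 155 / 49
L = 4004.1667 / 49
L = 81.7 m

81.7


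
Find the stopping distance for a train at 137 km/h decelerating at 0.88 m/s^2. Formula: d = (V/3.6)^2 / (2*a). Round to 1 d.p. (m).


Convert speed: V = 137 / 3.6 = 38.0556 m/s
V^2 = 1448.2253
d = 1448.2253 / (2 * 0.88)
d = 1448.2253 / 1.76
d = 822.9 m

822.9


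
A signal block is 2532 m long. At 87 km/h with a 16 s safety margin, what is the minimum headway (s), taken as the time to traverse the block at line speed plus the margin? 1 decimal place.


V = 87 / 3.6 = 24.1667 m/s
Block traversal time = 2532 / 24.1667 = 104.7724 s
Headway = 104.7724 + 16
Headway = 120.8 s

120.8


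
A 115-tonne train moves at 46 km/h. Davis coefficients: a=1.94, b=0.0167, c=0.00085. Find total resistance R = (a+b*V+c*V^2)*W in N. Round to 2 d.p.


b*V = 0.0167 * 46 = 0.7682
c*V^2 = 0.00085 * 2116 = 1.7986
R_per_t = 1.94 + 0.7682 + 1.7986 = 4.5068 N/t
R_total = 4.5068 * 115 = 518.28 N

518.28


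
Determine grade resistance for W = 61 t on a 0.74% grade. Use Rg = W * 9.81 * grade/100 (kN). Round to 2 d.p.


Rg = W * 9.81 * grade / 100
Rg = 61 * 9.81 * 0.74 / 100
Rg = 598.41 * 0.0074
Rg = 4.43 kN

4.43


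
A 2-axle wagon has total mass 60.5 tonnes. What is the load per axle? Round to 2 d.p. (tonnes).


Load per axle = total weight / number of axles
Load = 60.5 / 2
Load = 30.25 tonnes

30.25


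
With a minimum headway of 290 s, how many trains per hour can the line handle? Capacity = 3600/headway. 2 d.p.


Capacity = 3600 / headway
Capacity = 3600 / 290
Capacity = 12.41 trains/hour

12.41


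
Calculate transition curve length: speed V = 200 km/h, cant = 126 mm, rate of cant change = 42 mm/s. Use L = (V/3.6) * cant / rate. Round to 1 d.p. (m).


Convert speed: V = 200 / 3.6 = 55.5556 m/s
L = 55.5556 * 126 / 42
L = 7000.0 / 42
L = 166.7 m

166.7


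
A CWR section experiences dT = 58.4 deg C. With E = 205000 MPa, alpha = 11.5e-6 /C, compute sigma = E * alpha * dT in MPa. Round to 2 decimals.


sigma = E * alpha * dT
sigma = 205000 * 11.5e-6 * 58.4
sigma = 2.3575 * 58.4
sigma = 137.68 MPa

137.68


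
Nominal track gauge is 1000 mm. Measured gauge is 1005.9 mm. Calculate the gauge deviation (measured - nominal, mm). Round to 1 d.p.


Deviation = measured - nominal
Deviation = 1005.9 - 1000
Deviation = 5.9 mm

5.9


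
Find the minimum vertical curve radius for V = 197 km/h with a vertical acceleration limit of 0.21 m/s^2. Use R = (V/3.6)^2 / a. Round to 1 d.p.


Convert speed: V = 197 / 3.6 = 54.7222 m/s
V^2 = 2994.5216 m^2/s^2
R_v = 2994.5216 / 0.21
R_v = 14259.6 m

14259.6


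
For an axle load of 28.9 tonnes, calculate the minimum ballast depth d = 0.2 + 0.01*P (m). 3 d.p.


d = 0.2 + 0.01 * 28.9
d = 0.2 + 0.289
d = 0.489 m

0.489


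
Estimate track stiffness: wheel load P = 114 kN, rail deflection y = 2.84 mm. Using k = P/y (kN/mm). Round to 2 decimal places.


Track stiffness k = P / y
k = 114 / 2.84
k = 40.14 kN/mm

40.14


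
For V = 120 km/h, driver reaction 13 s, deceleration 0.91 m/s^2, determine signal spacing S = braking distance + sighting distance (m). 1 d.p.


V = 120 / 3.6 = 33.3333 m/s
Braking distance = 33.3333^2 / (2*0.91) = 610.5006 m
Sighting distance = 33.3333 * 13 = 433.3333 m
S = 610.5006 + 433.3333 = 1043.8 m

1043.8


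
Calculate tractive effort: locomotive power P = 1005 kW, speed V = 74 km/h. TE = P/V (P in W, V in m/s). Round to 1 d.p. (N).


Convert: P = 1005 kW = 1005000 W
V = 74 / 3.6 = 20.5556 m/s
TE = 1005000 / 20.5556
TE = 48891.9 N

48891.9


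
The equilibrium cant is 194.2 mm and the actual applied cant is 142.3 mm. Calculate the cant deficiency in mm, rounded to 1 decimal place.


Cant deficiency = equilibrium cant - actual cant
CD = 194.2 - 142.3
CD = 51.9 mm

51.9


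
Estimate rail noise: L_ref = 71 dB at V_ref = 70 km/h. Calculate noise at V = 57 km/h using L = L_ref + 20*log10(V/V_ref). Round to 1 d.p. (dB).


V/V_ref = 57 / 70 = 0.814286
log10(0.814286) = -0.089223
20 * -0.089223 = -1.7845
L = 71 + -1.7845 = 69.2 dB

69.2


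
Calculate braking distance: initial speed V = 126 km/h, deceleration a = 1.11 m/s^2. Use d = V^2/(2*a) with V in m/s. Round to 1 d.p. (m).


Convert speed: V = 126 / 3.6 = 35.0 m/s
V^2 = 1225.0
d = 1225.0 / (2 * 1.11)
d = 1225.0 / 2.22
d = 551.8 m

551.8


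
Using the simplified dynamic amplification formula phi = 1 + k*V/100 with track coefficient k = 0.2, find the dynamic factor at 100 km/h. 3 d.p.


phi = 1 + k * V / 100
phi = 1 + 0.2 * 100 / 100
phi = 1 + 0.2
phi = 1.200

1.200


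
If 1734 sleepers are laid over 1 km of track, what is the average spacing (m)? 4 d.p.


Spacing = 1000 m / number of sleepers
Spacing = 1000 / 1734
Spacing = 0.5767 m

0.5767


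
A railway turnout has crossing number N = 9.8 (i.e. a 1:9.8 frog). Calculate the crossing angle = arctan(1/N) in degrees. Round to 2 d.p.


1/N = 1/9.8 = 0.102041
angle = arctan(0.102041) = 0.101689 rad
angle = 0.101689 * 180/pi = 5.83 degrees

5.83


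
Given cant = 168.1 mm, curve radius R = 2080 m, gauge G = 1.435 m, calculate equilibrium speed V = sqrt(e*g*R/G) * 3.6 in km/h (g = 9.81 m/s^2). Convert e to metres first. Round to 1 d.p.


Convert cant: e = 168.1 mm = 0.1681 m
V_ms = sqrt(0.1681 * 9.81 * 2080 / 1.435)
V_ms = sqrt(2390.276571) = 48.8905 m/s
V = 48.8905 * 3.6 = 176.0 km/h

176.0


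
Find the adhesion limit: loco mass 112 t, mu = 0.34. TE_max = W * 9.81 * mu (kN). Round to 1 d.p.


TE_max = W * g * mu
TE_max = 112 * 9.81 * 0.34
TE_max = 1098.72 * 0.34
TE_max = 373.6 kN

373.6


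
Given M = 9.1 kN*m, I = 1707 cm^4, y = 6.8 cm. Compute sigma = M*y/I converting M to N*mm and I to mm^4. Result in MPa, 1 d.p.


Convert units:
M = 9.1 kN*m = 9100000 N*mm
y = 6.8 cm = 68 mm
I = 1707 cm^4 = 17070000 mm^4
sigma = 9100000 * 68 / 17070000
sigma = 36.3 MPa

36.3


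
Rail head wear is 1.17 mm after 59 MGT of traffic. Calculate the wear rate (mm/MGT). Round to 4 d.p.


Wear rate = total wear / cumulative tonnage
Rate = 1.17 / 59
Rate = 0.0198 mm/MGT

0.0198


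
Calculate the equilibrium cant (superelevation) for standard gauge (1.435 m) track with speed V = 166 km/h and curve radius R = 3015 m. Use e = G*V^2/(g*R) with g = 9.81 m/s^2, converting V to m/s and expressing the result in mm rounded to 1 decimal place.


Convert speed: V = 166 / 3.6 = 46.1111 m/s
Apply formula: e = 1.435 * 46.1111^2 / (9.81 * 3015)
e = 1.435 * 2126.2346 / 29577.15
e = 0.103159 m = 103.2 mm

103.2


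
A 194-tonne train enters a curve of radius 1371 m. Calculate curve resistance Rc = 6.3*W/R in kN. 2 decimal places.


Rc = 6.3 * W / R
Rc = 6.3 * 194 / 1371
Rc = 1222.2 / 1371
Rc = 0.89 kN

0.89


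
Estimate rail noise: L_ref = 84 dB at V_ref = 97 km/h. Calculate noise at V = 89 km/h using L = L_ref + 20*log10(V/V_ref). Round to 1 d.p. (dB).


V/V_ref = 89 / 97 = 0.917526
log10(0.917526) = -0.037382
20 * -0.037382 = -0.7476
L = 84 + -0.7476 = 83.3 dB

83.3


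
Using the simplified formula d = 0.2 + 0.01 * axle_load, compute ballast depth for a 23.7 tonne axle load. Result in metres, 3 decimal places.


d = 0.2 + 0.01 * 23.7
d = 0.2 + 0.237
d = 0.437 m

0.437


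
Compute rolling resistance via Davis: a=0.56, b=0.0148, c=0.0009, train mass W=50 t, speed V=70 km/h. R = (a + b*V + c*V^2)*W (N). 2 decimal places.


b*V = 0.0148 * 70 = 1.036
c*V^2 = 0.0009 * 4900 = 4.41
R_per_t = 0.56 + 1.036 + 4.41 = 6.006 N/t
R_total = 6.006 * 50 = 300.30 N

300.30


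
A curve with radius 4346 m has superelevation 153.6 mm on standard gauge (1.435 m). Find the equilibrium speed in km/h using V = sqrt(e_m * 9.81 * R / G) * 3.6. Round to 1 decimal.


Convert cant: e = 153.6 mm = 0.1536 m
V_ms = sqrt(0.1536 * 9.81 * 4346 / 1.435)
V_ms = sqrt(4563.499886) = 67.5537 m/s
V = 67.5537 * 3.6 = 243.2 km/h

243.2
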